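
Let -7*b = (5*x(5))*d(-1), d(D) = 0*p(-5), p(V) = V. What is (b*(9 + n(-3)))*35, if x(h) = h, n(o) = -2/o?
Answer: 0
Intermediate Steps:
d(D) = 0 (d(D) = 0*(-5) = 0)
b = 0 (b = -5*5*0/7 = -25*0/7 = -⅐*0 = 0)
(b*(9 + n(-3)))*35 = (0*(9 - 2/(-3)))*35 = (0*(9 - 2*(-⅓)))*35 = (0*(9 + ⅔))*35 = (0*(29/3))*35 = 0*35 = 0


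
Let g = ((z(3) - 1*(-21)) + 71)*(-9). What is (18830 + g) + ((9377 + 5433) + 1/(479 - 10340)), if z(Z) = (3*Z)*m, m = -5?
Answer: 327552836/9861 ≈ 33217.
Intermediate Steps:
z(Z) = -15*Z (z(Z) = (3*Z)*(-5) = -15*Z)
g = -423 (g = ((-15*3 - 1*(-21)) + 71)*(-9) = ((-45 + 21) + 71)*(-9) = (-24 + 71)*(-9) = 47*(-9) = -423)
(18830 + g) + ((9377 + 5433) + 1/(479 - 10340)) = (18830 - 423) + ((9377 + 5433) + 1/(479 - 10340)) = 18407 + (14810 + 1/(-9861)) = 18407 + (14810 - 1/9861) = 18407 + 146041409/9861 = 327552836/9861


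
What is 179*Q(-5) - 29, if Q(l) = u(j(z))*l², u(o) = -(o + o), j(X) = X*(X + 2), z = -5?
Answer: -134279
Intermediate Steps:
j(X) = X*(2 + X)
u(o) = -2*o
Q(l) = -30*l² (Q(l) = (-(-10)*(2 - 5))*l² = (-(-10)*(-3))*l² = (-2*15)*l² = -30*l²)
179*Q(-5) - 29 = 179*(-30*(-5)²) - 29 = 179*(-30*25) - 29 = 179*(-750) - 29 = -134250 - 29 = -134279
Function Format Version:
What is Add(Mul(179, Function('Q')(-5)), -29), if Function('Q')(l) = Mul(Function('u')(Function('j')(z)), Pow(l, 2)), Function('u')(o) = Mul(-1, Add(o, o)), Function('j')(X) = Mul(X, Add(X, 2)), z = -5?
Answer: -134279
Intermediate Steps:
Function('j')(X) = Mul(X, Add(2, X))
Function('u')(o) = Mul(-2, o) (Function('u')(o) = Mul(-1, Mul(2, o)) = Mul(-2, o))
Function('Q')(l) = Mul(-30, Pow(l, 2)) (Function('Q')(l) = Mul(Mul(-2, Mul(-5, Add(2, -5))), Pow(l, 2)) = Mul(Mul(-2, Mul(-5, -3)), Pow(l, 2)) = Mul(Mul(-2, 15), Pow(l, 2)) = Mul(-30, Pow(l, 2)))
Add(Mul(179, Function('Q')(-5)), -29) = Add(Mul(179, Mul(-30, Pow(-5, 2))), -29) = Add(Mul(179, Mul(-30, 25)), -29) = Add(Mul(179, -750), -29) = Add(-134250, -29) = -134279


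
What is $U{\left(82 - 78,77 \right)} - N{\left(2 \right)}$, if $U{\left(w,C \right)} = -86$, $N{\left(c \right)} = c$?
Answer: $-88$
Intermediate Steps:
$U{\left(82 - 78,77 \right)} - N{\left(2 \right)} = -86 - 2 = -88$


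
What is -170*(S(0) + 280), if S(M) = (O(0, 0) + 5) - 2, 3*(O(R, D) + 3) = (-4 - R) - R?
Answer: -142120/3 ≈ -47373.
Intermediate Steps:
O(R, D) = -13/3 - 2*R/3 (O(R, D) = -3 + ((-4 - R) - R)/3 = -3 + (-4 - 2*R)/3 = -3 + (-4/3 - 2*R/3) = -13/3 - 2*R/3)
S(M) = -4/3 (S(M) = ((-13/3 - ⅔*0) + 5) - 2 = ((-13/3 + 0) + 5) - 2 = (-13/3 + 5) - 2 = ⅔ - 2 = -4/3)
-170*(S(0) + 280) = -170*(-4/3 + 280) = -170*836/3 = -142120/3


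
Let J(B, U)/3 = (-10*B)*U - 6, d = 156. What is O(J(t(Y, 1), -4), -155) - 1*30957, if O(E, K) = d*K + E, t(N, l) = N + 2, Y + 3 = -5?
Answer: -55875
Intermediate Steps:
Y = -8 (Y = -3 - 5 = -8)
t(N, l) = 2 + N
J(B, U) = -18 - 30*B*U (J(B, U) = 3*((-10*B)*U - 6) = 3*(-10*B*U - 6) = 3*(-6 - 10*B*U) = -18 - 30*B*U)
O(E, K) = E + 156*K (O(E, K) = 156*K + E = E + 156*K)
O(J(t(Y, 1), -4), -155) - 1*30957 = ((-18 - 30*(2 - 8)*(-4)) + 156*(-155)) - 1*30957 = ((-18 - 30*(-6)*(-4)) - 24180) - 30957 = ((-18 - 720) - 24180) - 30957 = (-738 - 24180) - 30957 = -24918 - 30957 = -55875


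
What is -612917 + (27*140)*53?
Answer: -412577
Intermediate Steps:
-612917 + (27*140)*53 = -612917 + 3780*53 = -612917 + 200340 = -412577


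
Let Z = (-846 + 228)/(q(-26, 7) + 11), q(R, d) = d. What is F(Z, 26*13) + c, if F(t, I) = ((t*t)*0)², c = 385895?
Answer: 385895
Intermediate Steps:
Z = -103/3 (Z = (-846 + 228)/(7 + 11) = -618/18 = -618*1/18 = -103/3 ≈ -34.333)
F(t, I) = 0 (F(t, I) = (t²*0)² = 0² = 0)
F(Z, 26*13) + c = 0 + 385895 = 385895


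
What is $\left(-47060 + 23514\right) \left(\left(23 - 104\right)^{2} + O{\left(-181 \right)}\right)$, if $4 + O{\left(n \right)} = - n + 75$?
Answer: $-160418898$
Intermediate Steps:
$O{\left(n \right)} = 71 - n$ ($O{\left(n \right)} = -4 - \left(-75 + n\right) = 71 - n$)
$\left(-47060 + 23514\right) \left(\left(23 - 104\right)^{2} + O{\left(-181 \right)}\right) = \left(-47060 + 23514\right) \left(\left(23 - 104\right)^{2} + \left(71 - -181\right)\right) = - 23546 \left(\left(-81\right)^{2} + \left(71 + 181\right)\right) = - 23546 \left(6561 + 252\right) = \left(-23546\right) 6813 = -160418898$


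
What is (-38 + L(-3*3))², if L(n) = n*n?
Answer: 1849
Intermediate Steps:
L(n) = n²
(-38 + L(-3*3))² = (-38 + (-3*3)²)² = (-38 + (-9)²)² = (-38 + 81)² = 43² = 1849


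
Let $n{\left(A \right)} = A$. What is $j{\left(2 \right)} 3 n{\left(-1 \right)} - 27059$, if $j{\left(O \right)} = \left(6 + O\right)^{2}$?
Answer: $-27251$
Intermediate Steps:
$j{\left(2 \right)} 3 n{\left(-1 \right)} - 27059 = \left(6 + 2\right)^{2} \cdot 3 \left(-1\right) - 27059 = 8^{2} \cdot 3 \left(-1\right) - 27059 = 64 \cdot 3 \left(-1\right) - 27059 = 192 \left(-1\right) - 27059 = -192 - 27059 = -27251$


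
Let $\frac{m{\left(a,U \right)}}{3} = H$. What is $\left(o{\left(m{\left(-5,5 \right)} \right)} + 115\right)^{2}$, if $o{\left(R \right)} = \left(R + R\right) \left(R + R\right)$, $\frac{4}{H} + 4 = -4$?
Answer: $15376$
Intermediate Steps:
$H = - \frac{1}{2}$ ($H = \frac{4}{-4 - 4} = \frac{4}{-8} = 4 \left(- \frac{1}{8}\right) = - \frac{1}{2} \approx -0.5$)
$m{\left(a,U \right)} = - \frac{3}{2}$ ($m{\left(a,U \right)} = 3 \left(- \frac{1}{2}\right) = - \frac{3}{2}$)
$o{\left(R \right)} = 4 R^{2}$ ($o{\left(R \right)} = 2 R 2 R = 4 R^{2}$)
$\left(o{\left(m{\left(-5,5 \right)} \right)} + 115\right)^{2} = \left(4 \left(- \frac{3}{2}\right)^{2} + 115\right)^{2} = \left(4 \cdot \frac{9}{4} + 115\right)^{2} = \left(9 + 115\right)^{2} = 124^{2} = 15376$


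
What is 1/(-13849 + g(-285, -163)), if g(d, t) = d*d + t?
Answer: 1/67213 ≈ 1.4878e-5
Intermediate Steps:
g(d, t) = t + d² (g(d, t) = d² + t = t + d²)
1/(-13849 + g(-285, -163)) = 1/(-13849 + (-163 + (-285)²)) = 1/(-13849 + (-163 + 81225)) = 1/(-13849 + 81062) = 1/67213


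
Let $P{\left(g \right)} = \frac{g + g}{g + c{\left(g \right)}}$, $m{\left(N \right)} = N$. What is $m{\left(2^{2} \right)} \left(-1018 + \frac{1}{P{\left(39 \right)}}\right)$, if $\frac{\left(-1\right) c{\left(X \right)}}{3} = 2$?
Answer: $- \frac{52914}{13} \approx -4070.3$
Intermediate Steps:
$c{\left(X \right)} = -6$ ($c{\left(X \right)} = \left(-3\right) 2 = -6$)
$P{\left(g \right)} = \frac{2 g}{-6 + g}$ ($P{\left(g \right)} = \frac{g + g}{g - 6} = \frac{2 g}{-6 + g}$)
$m{\left(2^{2} \right)} \left(-1018 + \frac{1}{P{\left(39 \right)}}\right) = 2^{2} \left(-1018 + \frac{1}{2 \cdot 39 \frac{1}{-6 + 39}}\right) = 4 \left(-1018 + \frac{1}{2 \cdot 39 \cdot \frac{1}{33}}\right) = 4 \left(-1018 + \frac{1}{\frac{26}{11}}\right) = 4 \left(-1018 + \frac{11}{26}\right) = 4 \left(- \frac{26457}{26}\right) = - \frac{52914}{13}$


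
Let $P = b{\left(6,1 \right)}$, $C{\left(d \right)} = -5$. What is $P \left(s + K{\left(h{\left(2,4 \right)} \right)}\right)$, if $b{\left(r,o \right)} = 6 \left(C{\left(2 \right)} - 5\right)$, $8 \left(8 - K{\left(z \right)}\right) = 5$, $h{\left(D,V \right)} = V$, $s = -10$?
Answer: $\frac{315}{2} \approx 157.5$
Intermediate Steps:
$K{\left(z \right)} = \frac{59}{8}$ ($K{\left(z \right)} = 8 - \frac{5}{8} = \frac{59}{8}$)
$b{\left(r,o \right)} = -60$ ($b{\left(r,o \right)} = 6 \left(-5 - 5\right) = 6 \left(-10\right) = -60$)
$P = -60$
$P \left(s + K{\left(h{\left(2,4 \right)} \right)}\right) = - 60 \left(-10 + \frac{59}{8}\right) = \left(-60\right) \left(- \frac{21}{8}\right) = \frac{315}{2}$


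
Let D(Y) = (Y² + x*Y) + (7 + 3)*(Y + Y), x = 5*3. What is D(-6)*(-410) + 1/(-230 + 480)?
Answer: 17835001/250 ≈ 71340.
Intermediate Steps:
x = 15
D(Y) = Y² + 35*Y (D(Y) = (Y² + 15*Y) + (7 + 3)*(Y + Y) = (Y² + 15*Y) + 10*(2*Y) = (Y² + 15*Y) + 20*Y = Y² + 35*Y)
D(-6)*(-410) + 1/(-230 + 480) = -6*(35 - 6)*(-410) + 1/(-230 + 480) = -6*29*(-410) + 1/250 = -174*(-410) + 1/250 = 71340 + 1/250 = 17835001/250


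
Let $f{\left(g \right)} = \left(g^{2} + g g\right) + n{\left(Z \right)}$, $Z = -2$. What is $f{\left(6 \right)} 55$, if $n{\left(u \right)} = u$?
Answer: $3850$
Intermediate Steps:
$f{\left(g \right)} = -2 + 2 g^{2}$ ($f{\left(g \right)} = \left(g^{2} + g g\right) - 2 = \left(g^{2} + g^{2}\right) - 2 = 2 g^{2} - 2 = -2 + 2 g^{2}$)
$f{\left(6 \right)} 55 = \left(-2 + 2 \cdot 6^{2}\right) 55 = \left(-2 + 2 \cdot 36\right) 55 = \left(-2 + 72\right) 55 = 70 \cdot 55 = 3850$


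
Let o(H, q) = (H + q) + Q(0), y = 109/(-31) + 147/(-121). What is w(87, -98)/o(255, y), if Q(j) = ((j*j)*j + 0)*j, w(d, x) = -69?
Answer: -258819/938759 ≈ -0.27570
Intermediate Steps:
y = -17746/3751 (y = 109*(-1/31) + 147*(-1/121) = -109/31 - 147/121 = -17746/3751 ≈ -4.7310)
Q(j) = j**4 (Q(j) = (j**2*j + 0)*j = (j**3 + 0)*j = j**3*j = j**4)
o(H, q) = H + q (o(H, q) = (H + q) + 0**4 = (H + q) + 0 = H + q)
w(87, -98)/o(255, y) = -69/(255 - 17746/3751) = -69/938759/3751 = -69*3751/938759 = -258819/938759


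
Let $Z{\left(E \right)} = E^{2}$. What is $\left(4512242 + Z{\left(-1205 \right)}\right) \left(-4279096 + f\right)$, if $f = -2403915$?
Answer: $-39859261967937$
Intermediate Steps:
$\left(4512242 + Z{\left(-1205 \right)}\right) \left(-4279096 + f\right) = \left(4512242 + \left(-1205\right)^{2}\right) \left(-4279096 - 2403915\right) = \left(4512242 + 1452025\right) \left(-6683011\right) = 5964267 \left(-6683011\right) = -39859261967937$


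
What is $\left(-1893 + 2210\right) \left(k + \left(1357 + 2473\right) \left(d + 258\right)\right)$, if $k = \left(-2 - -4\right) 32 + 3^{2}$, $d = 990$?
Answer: $1515232421$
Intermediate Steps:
$k = 73$ ($k = \left(-2 + 4\right) 32 + 9 = 2 \cdot 32 + 9 = 64 + 9 = 73$)
$\left(-1893 + 2210\right) \left(k + \left(1357 + 2473\right) \left(d + 258\right)\right) = \left(-1893 + 2210\right) \left(73 + \left(1357 + 2473\right) \left(990 + 258\right)\right) = 317 \left(73 + 3830 \cdot 1248\right) = 317 \left(73 + 4779840\right) = 317 \cdot 4779913 = 1515232421$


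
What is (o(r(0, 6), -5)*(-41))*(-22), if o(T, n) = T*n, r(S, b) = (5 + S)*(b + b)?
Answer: -270600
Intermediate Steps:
r(S, b) = 2*b*(5 + S) (r(S, b) = (5 + S)*(2*b) = 2*b*(5 + S))
(o(r(0, 6), -5)*(-41))*(-22) = (((2*6*(5 + 0))*(-5))*(-41))*(-22) = (((2*6*5)*(-5))*(-41))*(-22) = ((60*(-5))*(-41))*(-22) = -300*(-41)*(-22) = 12300*(-22) = -270600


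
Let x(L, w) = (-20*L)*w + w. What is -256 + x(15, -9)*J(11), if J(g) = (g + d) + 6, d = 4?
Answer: 56255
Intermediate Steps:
x(L, w) = w - 20*L*w (x(L, w) = -20*L*w + w = w - 20*L*w)
J(g) = 10 + g (J(g) = (g + 4) + 6 = (4 + g) + 6 = 10 + g)
-256 + x(15, -9)*J(11) = -256 + (-9*(1 - 20*15))*(10 + 11) = -256 - 9*(1 - 300)*21 = -256 - 9*(-299)*21 = -256 + 2691*21 = -256 + 56511 = 56255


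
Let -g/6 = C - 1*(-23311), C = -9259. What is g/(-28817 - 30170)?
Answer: 84312/58987 ≈ 1.4293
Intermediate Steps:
g = -84312 (g = -6*(-9259 - 1*(-23311)) = -6*(-9259 + 23311) = -6*14052 = -84312)
g/(-28817 - 30170) = -84312/(-28817 - 30170) = -84312/(-58987) = -84312*(-1/58987) = 84312/58987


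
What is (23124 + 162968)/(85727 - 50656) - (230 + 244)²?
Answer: -7879425904/35071 ≈ -2.2467e+5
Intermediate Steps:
(23124 + 162968)/(85727 - 50656) - (230 + 244)² = 186092/35071 - 1*474² = 186092*(1/35071) - 1*224676 = 186092/35071 - 224676 = -7879425904/35071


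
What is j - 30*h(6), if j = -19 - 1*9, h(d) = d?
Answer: -208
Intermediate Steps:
j = -28 (j = -19 - 9 = -28)
j - 30*h(6) = -28 - 30*6 = -28 - 180 = -208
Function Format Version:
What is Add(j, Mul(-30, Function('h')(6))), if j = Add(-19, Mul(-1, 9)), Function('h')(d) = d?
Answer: -208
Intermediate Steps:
j = -28 (j = Add(-19, -9) = -28)
Add(j, Mul(-30, Function('h')(6))) = Add(-28, Mul(-30, 6)) = Add(-28, -180) = -208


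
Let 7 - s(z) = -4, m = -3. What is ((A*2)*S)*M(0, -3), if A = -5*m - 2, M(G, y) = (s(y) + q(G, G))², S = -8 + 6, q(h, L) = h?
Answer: -6292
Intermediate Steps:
s(z) = 11 (s(z) = 7 - 1*(-4) = 7 + 4 = 11)
S = -2
M(G, y) = (11 + G)²
A = 13 (A = -5*(-3) - 2 = 15 - 2 = 13)
((A*2)*S)*M(0, -3) = ((13*2)*(-2))*(11 + 0)² = (26*(-2))*11² = -52*121 = -6292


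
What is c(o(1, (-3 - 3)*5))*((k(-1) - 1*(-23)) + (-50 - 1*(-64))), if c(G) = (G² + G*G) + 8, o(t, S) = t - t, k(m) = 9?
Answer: 368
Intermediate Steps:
o(t, S) = 0
c(G) = 8 + 2*G² (c(G) = (G² + G²) + 8 = 2*G² + 8 = 8 + 2*G²)
c(o(1, (-3 - 3)*5))*((k(-1) - 1*(-23)) + (-50 - 1*(-64))) = (8 + 2*0²)*((9 - 1*(-23)) + (-50 - 1*(-64))) = (8 + 2*0)*((9 + 23) + (-50 + 64)) = (8 + 0)*(32 + 14) = 8*46 = 368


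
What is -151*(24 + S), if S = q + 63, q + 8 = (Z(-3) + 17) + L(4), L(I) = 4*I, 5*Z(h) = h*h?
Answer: -85919/5 ≈ -17184.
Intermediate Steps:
Z(h) = h²/5 (Z(h) = (h*h)/5 = h²/5)
q = 134/5 (q = -8 + (((⅕)*(-3)² + 17) + 4*4) = -8 + (((⅕)*9 + 17) + 16) = -8 + ((9/5 + 17) + 16) = -8 + (94/5 + 16) = -8 + 174/5 = 134/5 ≈ 26.800)
S = 449/5 (S = 134/5 + 63 = 449/5 ≈ 89.800)
-151*(24 + S) = -151*(24 + 449/5) = -151*569/5 = -85919/5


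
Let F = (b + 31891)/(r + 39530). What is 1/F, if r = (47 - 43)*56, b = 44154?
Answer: 39754/76045 ≈ 0.52277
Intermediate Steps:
r = 224 (r = 4*56 = 224)
F = 76045/39754 (F = (44154 + 31891)/(224 + 39530) = 76045/39754 ≈ 1.9129)
1/F = 1/(76045/39754) = 39754/76045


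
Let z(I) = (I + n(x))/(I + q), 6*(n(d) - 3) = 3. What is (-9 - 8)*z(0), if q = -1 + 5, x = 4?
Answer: -119/8 ≈ -14.875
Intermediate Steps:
q = 4
n(d) = 7/2 (n(d) = 3 + (⅙)*3 = 3 + ½ = 7/2)
z(I) = (7/2 + I)/(4 + I) (z(I) = (I + 7/2)/(I + 4) = (7/2 + I)/(4 + I))
(-9 - 8)*z(0) = (-9 - 8)*((7/2 + 0)/(4 + 0)) = -17*7/(4*2) = -17*7/8 = -119/8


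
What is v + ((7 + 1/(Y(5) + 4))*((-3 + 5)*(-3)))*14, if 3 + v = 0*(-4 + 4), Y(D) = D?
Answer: -1801/3 ≈ -600.33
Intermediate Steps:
v = -3 (v = -3 + 0*(-4 + 4) = -3 + 0*0 = -3 + 0 = -3)
v + ((7 + 1/(Y(5) + 4))*((-3 + 5)*(-3)))*14 = -3 + ((7 + 1/(5 + 4))*((-3 + 5)*(-3)))*14 = -3 + ((7 + 1/9)*(2*(-3)))*14 = -3 + ((7 + ⅑)*(-6))*14 = -3 + ((64/9)*(-6))*14 = -3 - 128/3*14 = -3 - 1792/3 = -1801/3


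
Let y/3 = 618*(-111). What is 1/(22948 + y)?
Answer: -1/182846 ≈ -5.4691e-6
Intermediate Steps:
y = -205794 (y = 3*(618*(-111)) = 3*(-68598) = -205794)
1/(22948 + y) = 1/(22948 - 205794) = 1/(-182846) = -1/182846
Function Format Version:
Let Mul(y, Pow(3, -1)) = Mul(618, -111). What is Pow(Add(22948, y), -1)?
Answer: Rational(-1, 182846) ≈ -5.4691e-6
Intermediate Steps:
y = -205794 (y = Mul(3, Mul(618, -111)) = Mul(3, -68598) = -205794)
Pow(Add(22948, y), -1) = Pow(Add(22948, -205794), -1) = Pow(-182846, -1) = Rational(-1, 182846)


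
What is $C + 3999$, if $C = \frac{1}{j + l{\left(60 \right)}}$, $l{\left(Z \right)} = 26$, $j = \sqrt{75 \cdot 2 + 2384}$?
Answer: $\frac{3715058}{929} + \frac{\sqrt{2534}}{1858} \approx 3999.0$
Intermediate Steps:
$j = \sqrt{2534}$ ($j = \sqrt{150 + 2384} = \sqrt{2534} \approx 50.339$)
$C = \frac{1}{26 + \sqrt{2534}}$ ($C = \frac{1}{\sqrt{2534} + 26} = \frac{1}{26 + \sqrt{2534}} \approx 0.013099$)
$C + 3999 = \left(- \frac{13}{929} + \frac{\sqrt{2534}}{1858}\right) + 3999 = \frac{3715058}{929} + \frac{\sqrt{2534}}{1858}$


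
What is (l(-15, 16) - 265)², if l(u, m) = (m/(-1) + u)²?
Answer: 484416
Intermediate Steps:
l(u, m) = (u - m)² (l(u, m) = (m*(-1) + u)² = (-m + u)² = (u - m)²)
(l(-15, 16) - 265)² = ((16 - 1*(-15))² - 265)² = ((16 + 15)² - 265)² = (31² - 265)² = (961 - 265)² = 696² = 484416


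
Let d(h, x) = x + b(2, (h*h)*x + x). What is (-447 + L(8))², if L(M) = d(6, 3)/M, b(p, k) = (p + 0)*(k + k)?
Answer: 9790641/64 ≈ 1.5298e+5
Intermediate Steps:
b(p, k) = 2*k*p (b(p, k) = p*(2*k) = 2*k*p)
d(h, x) = 5*x + 4*x*h² (d(h, x) = x + 2*((h*h)*x + x)*2 = x + 2*(h²*x + x)*2 = x + 2*(x*h² + x)*2 = x + 2*(x + x*h²)*2 = x + (4*x + 4*x*h²) = 5*x + 4*x*h²)
L(M) = 447/M (L(M) = (3*(5 + 4*6²))/M = (3*(5 + 4*36))/M = (3*(5 + 144))/M = (3*149)/M = 447/M)
(-447 + L(8))² = (-447 + 447/8)² = (-3129/8)² = 9790641/64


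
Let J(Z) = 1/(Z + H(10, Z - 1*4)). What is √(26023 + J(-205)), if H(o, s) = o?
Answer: 2*√247381095/195 ≈ 161.32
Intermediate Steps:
J(Z) = 1/(10 + Z) (J(Z) = 1/(Z + 10) = 1/(10 + Z))
√(26023 + J(-205)) = √(26023 + 1/(10 - 205)) = √(26023 + 1/(-195)) = √(26023 - 1/195) = √(5074484/195) = 2*√247381095/195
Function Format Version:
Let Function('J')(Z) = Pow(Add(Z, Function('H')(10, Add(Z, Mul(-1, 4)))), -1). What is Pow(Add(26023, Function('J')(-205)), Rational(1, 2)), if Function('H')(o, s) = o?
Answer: Mul(Rational(2, 195), Pow(247381095, Rational(1, 2))) ≈ 161.32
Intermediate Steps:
Function('J')(Z) = Pow(Add(10, Z), -1) (Function('J')(Z) = Pow(Add(Z, 10), -1) = Pow(Add(10, Z), -1))
Pow(Add(26023, Function('J')(-205)), Rational(1, 2)) = Pow(Add(26023, Pow(Add(10, -205), -1)), Rational(1, 2)) = Pow(Add(26023, Pow(-195, -1)), Rational(1, 2)) = Pow(Add(26023, Rational(-1, 195)), Rational(1, 2)) = Pow(Rational(5074484, 195), Rational(1, 2)) = Mul(Rational(2, 195), Pow(247381095, Rational(1, 2)))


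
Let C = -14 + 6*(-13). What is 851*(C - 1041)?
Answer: -964183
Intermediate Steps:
C = -92 (C = -14 - 78 = -92)
851*(C - 1041) = 851*(-92 - 1041) = 851*(-1133) = -964183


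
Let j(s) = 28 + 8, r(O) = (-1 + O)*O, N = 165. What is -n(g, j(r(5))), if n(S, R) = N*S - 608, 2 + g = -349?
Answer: 58523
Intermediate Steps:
r(O) = O*(-1 + O)
j(s) = 36
g = -351 (g = -2 - 349 = -351)
n(S, R) = -608 + 165*S (n(S, R) = 165*S - 608 = -608 + 165*S)
-n(g, j(r(5))) = -(-608 + 165*(-351)) = -(-608 - 57915) = -1*(-58523) = 58523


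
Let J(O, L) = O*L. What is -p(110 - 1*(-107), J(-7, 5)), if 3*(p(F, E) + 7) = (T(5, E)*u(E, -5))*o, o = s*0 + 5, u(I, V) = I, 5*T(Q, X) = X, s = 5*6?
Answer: -1204/3 ≈ -401.33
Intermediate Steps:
s = 30
T(Q, X) = X/5
J(O, L) = L*O
o = 5 (o = 30*0 + 5 = 0 + 5 = 5)
p(F, E) = -7 + E**2/3 (p(F, E) = -7 + (((E/5)*E)*5)/3 = -7 + ((E**2/5)*5)/3 = -7 + E**2/3)
-p(110 - 1*(-107), J(-7, 5)) = -(-7 + (5*(-7))**2/3) = -(-7 + (1/3)*(-35)**2) = -(-7 + (1/3)*1225) = -(-7 + 1225/3) = -1*1204/3 = -1204/3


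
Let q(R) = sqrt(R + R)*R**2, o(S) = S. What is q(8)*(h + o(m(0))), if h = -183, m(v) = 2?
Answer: -46336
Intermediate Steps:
q(R) = sqrt(2)*R**(5/2) (q(R) = sqrt(2*R)*R**2 = (sqrt(2)*sqrt(R))*R**2 = sqrt(2)*R**(5/2))
q(8)*(h + o(m(0))) = (sqrt(2)*8**(5/2))*(-183 + 2) = (sqrt(2)*(128*sqrt(2)))*(-181) = 256*(-181) = -46336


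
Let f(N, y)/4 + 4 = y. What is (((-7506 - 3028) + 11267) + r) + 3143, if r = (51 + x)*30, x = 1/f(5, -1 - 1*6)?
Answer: 118917/22 ≈ 5405.3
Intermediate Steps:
f(N, y) = -16 + 4*y
x = -1/44 (x = 1/(-16 + 4*(-1 - 1*6)) = 1/(-16 + 4*(-1 - 6)) = 1/(-16 + 4*(-7)) = 1/(-16 - 28) = 1/(-44) = -1/44 ≈ -0.022727)
r = 33645/22 (r = (51 - 1/44)*30 = (2243/44)*30 = 33645/22 ≈ 1529.3)
(((-7506 - 3028) + 11267) + r) + 3143 = (((-7506 - 3028) + 11267) + 33645/22) + 3143 = ((-10534 + 11267) + 33645/22) + 3143 = (733 + 33645/22) + 3143 = 49771/22 + 3143 = 118917/22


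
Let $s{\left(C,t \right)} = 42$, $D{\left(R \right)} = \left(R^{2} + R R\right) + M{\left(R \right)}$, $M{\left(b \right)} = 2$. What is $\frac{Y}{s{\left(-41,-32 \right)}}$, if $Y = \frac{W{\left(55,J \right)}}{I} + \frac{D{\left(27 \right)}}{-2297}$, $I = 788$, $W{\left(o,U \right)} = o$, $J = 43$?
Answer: $- \frac{1024145}{76021512} \approx -0.013472$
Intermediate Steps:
$D{\left(R \right)} = 2 + 2 R^{2}$ ($D{\left(R \right)} = \left(R^{2} + R R\right) + 2 = \left(R^{2} + R^{2}\right) + 2 = 2 R^{2} + 2 = 2 + 2 R^{2}$)
$Y = - \frac{1024145}{1810036}$ ($Y = \frac{55}{788} + \frac{2 + 2 \cdot 27^{2}}{-2297} = 55 \cdot \frac{1}{788} + \left(2 + 2 \cdot 729\right) \left(- \frac{1}{2297}\right) = \frac{55}{788} + \left(2 + 1458\right) \left(- \frac{1}{2297}\right) = \frac{55}{788} + 1460 \left(- \frac{1}{2297}\right) = \frac{55}{788} - \frac{1460}{2297} = - \frac{1024145}{1810036} \approx -0.56581$)
$\frac{Y}{s{\left(-41,-32 \right)}} = - \frac{1024145}{1810036 \cdot 42} = \left(- \frac{1024145}{1810036}\right) \frac{1}{42} = - \frac{1024145}{76021512}$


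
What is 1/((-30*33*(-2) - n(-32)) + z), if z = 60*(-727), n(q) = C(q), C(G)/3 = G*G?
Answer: -1/44712 ≈ -2.2365e-5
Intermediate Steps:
C(G) = 3*G² (C(G) = 3*(G*G) = 3*G²)
n(q) = 3*q²
z = -43620
1/((-30*33*(-2) - n(-32)) + z) = 1/((-30*33*(-2) - 3*(-32)²) - 43620) = 1/((-990*(-2) - 3*1024) - 43620) = 1/((1980 - 1*3072) - 43620) = 1/((1980 - 3072) - 43620) = 1/(-1092 - 43620) = 1/(-44712) = -1/44712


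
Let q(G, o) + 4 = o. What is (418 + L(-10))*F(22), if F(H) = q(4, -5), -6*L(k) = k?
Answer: -3777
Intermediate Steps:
q(G, o) = -4 + o
L(k) = -k/6
F(H) = -9 (F(H) = -4 - 5 = -9)
(418 + L(-10))*F(22) = (418 - ⅙*(-10))*(-9) = (418 + 5/3)*(-9) = (1259/3)*(-9) = -3777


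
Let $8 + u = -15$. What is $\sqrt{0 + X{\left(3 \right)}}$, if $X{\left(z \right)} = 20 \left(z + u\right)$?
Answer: $20 i \approx 20.0 i$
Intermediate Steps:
$u = -23$ ($u = -8 - 15 = -23$)
$X{\left(z \right)} = -460 + 20 z$ ($X{\left(z \right)} = 20 \left(z - 23\right) = 20 \left(-23 + z\right) = -460 + 20 z$)
$\sqrt{0 + X{\left(3 \right)}} = \sqrt{0 + \left(-460 + 20 \cdot 3\right)} = \sqrt{0 + \left(-460 + 60\right)} = \sqrt{0 - 400} = \sqrt{-400} = 20 i$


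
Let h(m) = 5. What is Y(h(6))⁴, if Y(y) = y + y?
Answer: 10000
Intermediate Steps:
Y(y) = 2*y
Y(h(6))⁴ = (2*5)⁴ = 10⁴ = 10000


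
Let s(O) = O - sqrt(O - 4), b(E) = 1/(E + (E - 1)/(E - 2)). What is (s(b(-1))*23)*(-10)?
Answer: 690 + 230*I*sqrt(7) ≈ 690.0 + 608.52*I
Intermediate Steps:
b(E) = 1/(E + (-1 + E)/(-2 + E))
s(O) = O - sqrt(-4 + O)
(s(b(-1))*23)*(-10) = (((2 - 1*(-1))/(1 - 1 - 1*(-1)**2) - sqrt(-4 + (2 - 1*(-1))/(1 - 1 - 1*(-1)**2)))*23)*(-10) = (((2 + 1)/(1 - 1 - 1*1) - sqrt(-4 + (2 + 1)/(1 - 1 - 1*1)))*23)*(-10) = ((3/(1 - 1 - 1) - sqrt(-4 + 3/(1 - 1 - 1)))*23)*(-10) = ((3/(-1) - sqrt(-4 + 3/(-1)))*23)*(-10) = ((-1*3 - sqrt(-4 - 1*3))*23)*(-10) = ((-3 - sqrt(-4 - 3))*23)*(-10) = ((-3 - sqrt(-7))*23)*(-10) = ((-3 - I*sqrt(7))*23)*(-10) = (-69 - 23*I*sqrt(7))*(-10) = 690 + 230*I*sqrt(7)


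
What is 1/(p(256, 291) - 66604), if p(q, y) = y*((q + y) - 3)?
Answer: 1/91700 ≈ 1.0905e-5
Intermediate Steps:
p(q, y) = y*(-3 + q + y)
1/(p(256, 291) - 66604) = 1/(291*(-3 + 256 + 291) - 66604) = 1/(291*544 - 66604) = 1/(158304 - 66604) = 1/91700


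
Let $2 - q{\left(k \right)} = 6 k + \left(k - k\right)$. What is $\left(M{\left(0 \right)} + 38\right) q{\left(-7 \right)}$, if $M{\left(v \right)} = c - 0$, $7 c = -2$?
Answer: $\frac{11616}{7} \approx 1659.4$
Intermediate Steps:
$c = - \frac{2}{7}$ ($c = \frac{1}{7} \left(-2\right) = - \frac{2}{7} \approx -0.28571$)
$q{\left(k \right)} = 2 - 6 k$ ($q{\left(k \right)} = 2 - \left(6 k + \left(k - k\right)\right) = 2 - \left(6 k + 0\right) = 2 - 6 k$)
$M{\left(v \right)} = - \frac{2}{7}$ ($M{\left(v \right)} = - \frac{2}{7} - 0 = - \frac{2}{7} + 0 = - \frac{2}{7}$)
$\left(M{\left(0 \right)} + 38\right) q{\left(-7 \right)} = \left(- \frac{2}{7} + 38\right) \left(2 - -42\right) = \frac{264 \left(2 + 42\right)}{7} = \frac{264}{7} \cdot 44 = \frac{11616}{7}$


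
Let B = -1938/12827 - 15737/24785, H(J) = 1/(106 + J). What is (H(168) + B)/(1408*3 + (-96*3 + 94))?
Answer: -68152443951/351050525062900 ≈ -0.00019414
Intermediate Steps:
B = -249891829/317917195 (B = -1938*1/12827 - 15737*1/24785 = -1938/12827 - 15737/24785 = -249891829/317917195 ≈ -0.78603)
(H(168) + B)/(1408*3 + (-96*3 + 94)) = (1/(106 + 168) - 249891829/317917195)/(1408*3 + (-96*3 + 94)) = (1/274 - 249891829/317917195)/(4224 + (-288 + 94)) = (1/274 - 249891829/317917195)/(4224 - 194) = -68152443951/87109311430/4030 = -68152443951/87109311430*1/4030 = -68152443951/351050525062900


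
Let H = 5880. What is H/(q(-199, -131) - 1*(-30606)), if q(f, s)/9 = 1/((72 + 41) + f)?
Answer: 168560/877369 ≈ 0.19212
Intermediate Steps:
q(f, s) = 9/(113 + f) (q(f, s) = 9/((72 + 41) + f) = 9/(113 + f))
H/(q(-199, -131) - 1*(-30606)) = 5880/(9/(113 - 199) - 1*(-30606)) = 5880/(9/(-86) + 30606) = 5880/(9*(-1/86) + 30606) = 5880/(-9/86 + 30606) = 5880/(2632107/86) = 5880*(86/2632107) = 168560/877369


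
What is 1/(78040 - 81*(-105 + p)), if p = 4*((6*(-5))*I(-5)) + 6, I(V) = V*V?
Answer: 1/329059 ≈ 3.0390e-6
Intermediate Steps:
I(V) = V²
p = -2994 (p = 4*((6*(-5))*(-5)²) + 6 = 4*(-30*25) + 6 = 4*(-750) + 6 = -3000 + 6 = -2994)
1/(78040 - 81*(-105 + p)) = 1/(78040 - 81*(-105 - 2994)) = 1/(78040 - 81*(-3099)) = 1/(78040 + 251019) = 1/329059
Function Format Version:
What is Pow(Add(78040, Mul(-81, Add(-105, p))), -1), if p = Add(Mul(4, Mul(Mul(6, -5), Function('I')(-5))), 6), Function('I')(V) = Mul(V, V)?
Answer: Rational(1, 329059) ≈ 3.0390e-6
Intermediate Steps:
Function('I')(V) = Pow(V, 2)
p = -2994 (p = Add(Mul(4, Mul(Mul(6, -5), Pow(-5, 2))), 6) = Add(Mul(4, Mul(-30, 25)), 6) = Add(Mul(4, -750), 6) = Add(-3000, 6) = -2994)
Pow(Add(78040, Mul(-81, Add(-105, p))), -1) = Pow(Add(78040, Mul(-81, Add(-105, -2994))), -1) = Pow(Add(78040, Mul(-81, -3099)), -1) = Pow(Add(78040, 251019), -1) = Pow(329059, -1) = Rational(1, 329059)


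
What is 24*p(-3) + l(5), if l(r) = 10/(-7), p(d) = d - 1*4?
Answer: -1186/7 ≈ -169.43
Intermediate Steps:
p(d) = -4 + d (p(d) = d - 4 = -4 + d)
l(r) = -10/7 (l(r) = 10*(-⅐) = -10/7)
24*p(-3) + l(5) = 24*(-4 - 3) - 10/7 = 24*(-7) - 10/7 = -168 - 10/7 = -1186/7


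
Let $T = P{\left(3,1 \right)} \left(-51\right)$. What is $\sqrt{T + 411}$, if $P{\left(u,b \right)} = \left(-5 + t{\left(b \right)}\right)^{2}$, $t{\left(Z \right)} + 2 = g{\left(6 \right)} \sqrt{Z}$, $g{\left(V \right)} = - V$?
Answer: $12 i \sqrt{57} \approx 90.598 i$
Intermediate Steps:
$t{\left(Z \right)} = -2 - 6 \sqrt{Z}$ ($t{\left(Z \right)} = -2 + \left(-1\right) 6 \sqrt{Z} = -2 - 6 \sqrt{Z}$)
$P{\left(u,b \right)} = \left(-7 - 6 \sqrt{b}\right)^{2}$ ($P{\left(u,b \right)} = \left(-5 - \left(2 + 6 \sqrt{b}\right)\right)^{2} = \left(-7 - 6 \sqrt{b}\right)^{2}$)
$T = -8619$ ($T = \left(7 + 6 \sqrt{1}\right)^{2} \left(-51\right) = \left(7 + 6 \cdot 1\right)^{2} \left(-51\right) = \left(7 + 6\right)^{2} \left(-51\right) = 13^{2} \left(-51\right) = 169 \left(-51\right) = -8619$)
$\sqrt{T + 411} = \sqrt{-8619 + 411} = \sqrt{-8208} = 12 i \sqrt{57}$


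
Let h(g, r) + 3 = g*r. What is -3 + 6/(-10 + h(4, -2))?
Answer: -23/7 ≈ -3.2857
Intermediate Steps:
h(g, r) = -3 + g*r
-3 + 6/(-10 + h(4, -2)) = -3 + 6/(-10 + (-3 + 4*(-2))) = -3 + 6/(-10 + (-3 - 8)) = -3 + 6/(-10 - 11) = -3 + 6/(-21) = -3 - 1/21*6 = -3 - 2/7 = -23/7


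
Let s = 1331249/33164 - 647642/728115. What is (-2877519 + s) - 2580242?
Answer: -131788730577713113/24147205860 ≈ -5.4577e+6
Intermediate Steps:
s = 947823966347/24147205860 (s = 1331249*(1/33164) - 647642*1/728115 = 1331249/33164 - 647642/728115 = 947823966347/24147205860 ≈ 39.252)
(-2877519 + s) - 2580242 = (-2877519 + 947823966347/24147205860) - 2580242 = -69483095835094993/24147205860 - 2580242 = -131788730577713113/24147205860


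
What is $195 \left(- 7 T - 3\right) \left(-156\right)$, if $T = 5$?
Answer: $1155960$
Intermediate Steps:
$195 \left(- 7 T - 3\right) \left(-156\right) = 195 \left(\left(-7\right) 5 - 3\right) \left(-156\right) = 195 \left(-35 - 3\right) \left(-156\right) = 195 \left(-38\right) \left(-156\right) = \left(-7410\right) \left(-156\right) = 1155960$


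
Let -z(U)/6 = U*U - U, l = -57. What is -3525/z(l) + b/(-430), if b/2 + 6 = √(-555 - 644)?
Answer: 292297/1421580 - I*√1199/215 ≈ 0.20561 - 0.16105*I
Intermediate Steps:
z(U) = -6*U² + 6*U (z(U) = -6*(U*U - U) = -6*(U² - U) = -6*U² + 6*U)
b = -12 + 2*I*√1199 (b = -12 + 2*√(-555 - 644) = -12 + 2*√(-1199) = -12 + 2*(I*√1199) = -12 + 2*I*√1199 ≈ -12.0 + 69.253*I)
-3525/z(l) + b/(-430) = -3525*(-1/(342*(1 - 1*(-57)))) + (-12 + 2*I*√1199)/(-430) = -3525*(-1/(342*(1 + 57))) + (-12 + 2*I*√1199)*(-1/430) = -3525/(6*(-57)*58) + (6/215 - I*√1199/215) = -3525/(-19836) + (6/215 - I*√1199/215) = -3525*(-1/19836) + (6/215 - I*√1199/215) = 1175/6612 + (6/215 - I*√1199/215) = 292297/1421580 - I*√1199/215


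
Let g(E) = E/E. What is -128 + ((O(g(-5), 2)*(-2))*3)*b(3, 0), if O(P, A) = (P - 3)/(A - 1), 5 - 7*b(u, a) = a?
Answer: -836/7 ≈ -119.43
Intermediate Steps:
g(E) = 1
b(u, a) = 5/7 - a/7
O(P, A) = (-3 + P)/(-1 + A)
-128 + ((O(g(-5), 2)*(-2))*3)*b(3, 0) = -128 + ((((-3 + 1)/(-1 + 2))*(-2))*3)*(5/7 - ⅐*0) = -128 + (((-2/1)*(-2))*3)*(5/7 + 0) = -128 + (((1*(-2))*(-2))*3)*(5/7) = -128 + (-2*(-2)*3)*(5/7) = -128 + (4*3)*(5/7) = -128 + 12*(5/7) = -128 + 60/7 = -836/7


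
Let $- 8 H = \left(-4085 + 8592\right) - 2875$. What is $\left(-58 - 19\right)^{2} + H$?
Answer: $5725$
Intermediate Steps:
$H = -204$ ($H = - \frac{\left(-4085 + 8592\right) - 2875}{8} = - \frac{4507 - 2875}{8} = \left(- \frac{1}{8}\right) 1632 = -204$)
$\left(-58 - 19\right)^{2} + H = \left(-58 - 19\right)^{2} - 204 = \left(-77\right)^{2} - 204 = 5929 - 204 = 5725$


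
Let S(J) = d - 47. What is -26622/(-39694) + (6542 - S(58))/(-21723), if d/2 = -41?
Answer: 156755516/431136381 ≈ 0.36359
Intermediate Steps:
d = -82 (d = 2*(-41) = -82)
S(J) = -129 (S(J) = -82 - 47 = -129)
-26622/(-39694) + (6542 - S(58))/(-21723) = -26622/(-39694) + (6542 - 1*(-129))/(-21723) = -26622*(-1/39694) + (6542 + 129)*(-1/21723) = 13311/19847 + 6671*(-1/21723) = 13311/19847 - 6671/21723 = 156755516/431136381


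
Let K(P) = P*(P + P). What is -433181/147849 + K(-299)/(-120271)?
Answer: -78534808949/17781947079 ≈ -4.4165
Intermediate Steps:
K(P) = 2*P² (K(P) = P*(2*P) = 2*P²)
-433181/147849 + K(-299)/(-120271) = -433181/147849 + (2*(-299)²)/(-120271) = -433181*1/147849 + (2*89401)*(-1/120271) = -433181/147849 + 178802*(-1/120271) = -433181/147849 - 178802/120271 = -78534808949/17781947079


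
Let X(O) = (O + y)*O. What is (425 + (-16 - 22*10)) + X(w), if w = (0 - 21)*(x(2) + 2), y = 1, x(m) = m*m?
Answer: 15939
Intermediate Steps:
x(m) = m**2
w = -126 (w = (0 - 21)*(2**2 + 2) = -21*(4 + 2) = -21*6 = -126)
X(O) = O*(1 + O) (X(O) = (O + 1)*O = (1 + O)*O = O*(1 + O))
(425 + (-16 - 22*10)) + X(w) = (425 + (-16 - 22*10)) - 126*(1 - 126) = (425 + (-16 - 220)) - 126*(-125) = (425 - 236) + 15750 = 189 + 15750 = 15939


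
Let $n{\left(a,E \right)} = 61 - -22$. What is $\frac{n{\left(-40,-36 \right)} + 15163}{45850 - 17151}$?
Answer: $\frac{1386}{2609} \approx 0.53124$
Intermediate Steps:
$n{\left(a,E \right)} = 83$ ($n{\left(a,E \right)} = 61 + 22 = 83$)
$\frac{n{\left(-40,-36 \right)} + 15163}{45850 - 17151} = \frac{83 + 15163}{45850 - 17151} = \frac{15246}{28699} = 15246 \cdot \frac{1}{28699} = \frac{1386}{2609}$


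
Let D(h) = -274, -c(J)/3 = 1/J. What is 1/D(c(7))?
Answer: -1/274 ≈ -0.0036496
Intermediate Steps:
c(J) = -3/J
1/D(c(7)) = 1/(-274) = -1/274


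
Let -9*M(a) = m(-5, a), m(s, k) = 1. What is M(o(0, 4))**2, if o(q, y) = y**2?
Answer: 1/81 ≈ 0.012346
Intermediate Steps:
M(a) = -1/9 (M(a) = -1/9*1 = -1/9)
M(o(0, 4))**2 = (-1/9)**2 = 1/81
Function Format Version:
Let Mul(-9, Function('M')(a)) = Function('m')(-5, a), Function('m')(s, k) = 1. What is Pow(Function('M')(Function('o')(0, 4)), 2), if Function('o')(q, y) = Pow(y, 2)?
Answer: Rational(1, 81) ≈ 0.012346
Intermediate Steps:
Function('M')(a) = Rational(-1, 9) (Function('M')(a) = Mul(Rational(-1, 9), 1) = Rational(-1, 9))
Pow(Function('M')(Function('o')(0, 4)), 2) = Pow(Rational(-1, 9), 2) = Rational(1, 81)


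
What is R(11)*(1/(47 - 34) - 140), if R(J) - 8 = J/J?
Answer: -16371/13 ≈ -1259.3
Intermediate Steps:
R(J) = 9 (R(J) = 8 + J/J = 8 + 1 = 9)
R(11)*(1/(47 - 34) - 140) = 9*(1/(47 - 34) - 140) = 9*(1/13 - 140) = 9*(-1819/13) = -16371/13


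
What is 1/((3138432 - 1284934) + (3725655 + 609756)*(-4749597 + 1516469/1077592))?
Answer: -1077592/22189178690054243689 ≈ -4.8564e-14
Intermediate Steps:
1/((3138432 - 1284934) + (3725655 + 609756)*(-4749597 + 1516469/1077592)) = 1/(1853498 + 4335411*(-4749597 + 1516469*(1/1077592))) = 1/(1853498 + 4335411*(-4749597 + 1516469/1077592)) = 1/(1853498 + 4335411*(-5118126213955/1077592)) = 1/(1853498 - 22189180687368860505/1077592) = 1/(-22189178690054243689/1077592) = -1077592/22189178690054243689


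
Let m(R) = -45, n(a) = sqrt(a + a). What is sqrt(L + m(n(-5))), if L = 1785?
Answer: 2*sqrt(435) ≈ 41.713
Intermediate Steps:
n(a) = sqrt(2)*sqrt(a) (n(a) = sqrt(2*a) = sqrt(2)*sqrt(a))
sqrt(L + m(n(-5))) = sqrt(1785 - 45) = sqrt(1740) = 2*sqrt(435)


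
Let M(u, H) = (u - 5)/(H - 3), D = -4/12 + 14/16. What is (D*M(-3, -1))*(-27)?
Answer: -117/4 ≈ -29.250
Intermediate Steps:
D = 13/24 (D = -4*1/12 + 14*(1/16) = -⅓ + 7/8 = 13/24 ≈ 0.54167)
M(u, H) = (-5 + u)/(-3 + H)
(D*M(-3, -1))*(-27) = (13*((-5 - 3)/(-3 - 1))/24)*(-27) = (13*(-8/(-4))/24)*(-27) = (13*(-¼*(-8))/24)*(-27) = ((13/24)*2)*(-27) = (13/12)*(-27) = -117/4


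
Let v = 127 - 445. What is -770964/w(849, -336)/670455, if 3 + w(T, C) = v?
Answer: 256988/71738685 ≈ 0.0035823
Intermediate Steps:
v = -318
w(T, C) = -321 (w(T, C) = -3 - 318 = -321)
-770964/w(849, -336)/670455 = -770964/(-321)/670455 = -770964*(-1/321)*(1/670455) = (256988/107)*(1/670455) = 256988/71738685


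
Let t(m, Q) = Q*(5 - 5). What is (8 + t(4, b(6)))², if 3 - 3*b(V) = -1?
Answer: 64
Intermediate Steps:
b(V) = 4/3 (b(V) = 1 - ⅓*(-1) = 1 + ⅓ = 4/3)
t(m, Q) = 0 (t(m, Q) = Q*0 = 0)
(8 + t(4, b(6)))² = (8 + 0)² = 8² = 64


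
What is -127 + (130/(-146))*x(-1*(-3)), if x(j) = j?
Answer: -9466/73 ≈ -129.67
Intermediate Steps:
-127 + (130/(-146))*x(-1*(-3)) = -127 + (130/(-146))*(-1*(-3)) = -127 + (130*(-1/146))*3 = -127 - 65/73*3 = -127 - 195/73 = -9466/73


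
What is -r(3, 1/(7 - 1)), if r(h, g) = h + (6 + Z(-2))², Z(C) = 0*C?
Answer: -39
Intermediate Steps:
Z(C) = 0
r(h, g) = 36 + h (r(h, g) = h + (6 + 0)² = h + 6² = h + 36 = 36 + h)
-r(3, 1/(7 - 1)) = -(36 + 3) = -1*39 = -39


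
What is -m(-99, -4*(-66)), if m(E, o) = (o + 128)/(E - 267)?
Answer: 196/183 ≈ 1.0710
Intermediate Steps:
m(E, o) = (128 + o)/(-267 + E)
-m(-99, -4*(-66)) = -(128 - 4*(-66))/(-267 - 99) = -(128 + 264)/(-366) = -(-1)*392/366 = -1*(-196/183) = 196/183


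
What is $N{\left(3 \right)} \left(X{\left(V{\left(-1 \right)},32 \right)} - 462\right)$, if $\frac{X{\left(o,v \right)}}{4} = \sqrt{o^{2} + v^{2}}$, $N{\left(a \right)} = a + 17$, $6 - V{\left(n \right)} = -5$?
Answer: $-9240 + 80 \sqrt{1145} \approx -6533.0$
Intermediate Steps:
$V{\left(n \right)} = 11$ ($V{\left(n \right)} = 6 - -5 = 6 + 5 = 11$)
$N{\left(a \right)} = 17 + a$
$X{\left(o,v \right)} = 4 \sqrt{o^{2} + v^{2}}$
$N{\left(3 \right)} \left(X{\left(V{\left(-1 \right)},32 \right)} - 462\right) = \left(17 + 3\right) \left(4 \sqrt{11^{2} + 32^{2}} - 462\right) = 20 \left(4 \sqrt{121 + 1024} - 462\right) = 20 \left(4 \sqrt{1145} - 462\right) = 20 \left(-462 + 4 \sqrt{1145}\right) = -9240 + 80 \sqrt{1145}$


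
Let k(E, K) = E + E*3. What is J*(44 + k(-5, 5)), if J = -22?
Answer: -528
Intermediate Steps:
k(E, K) = 4*E (k(E, K) = E + 3*E = 4*E)
J*(44 + k(-5, 5)) = -22*(44 + 4*(-5)) = -22*(44 - 20) = -22*24 = -528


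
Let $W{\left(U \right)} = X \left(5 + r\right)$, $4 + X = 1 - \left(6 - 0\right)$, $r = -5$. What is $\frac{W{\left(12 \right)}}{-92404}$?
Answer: $0$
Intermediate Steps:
$X = -9$ ($X = -4 + \left(1 - \left(6 - 0\right)\right) = -4 + \left(1 - \left(6 + 0\right)\right) = -4 + \left(1 - 6\right) = -4 - 5 = -9$)
$W{\left(U \right)} = 0$ ($W{\left(U \right)} = - 9 \left(5 - 5\right) = \left(-9\right) 0 = 0$)
$\frac{W{\left(12 \right)}}{-92404} = \frac{0}{-92404} = 0 \left(- \frac{1}{92404}\right) = 0$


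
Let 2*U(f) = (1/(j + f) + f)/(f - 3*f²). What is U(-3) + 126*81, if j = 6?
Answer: 459272/45 ≈ 10206.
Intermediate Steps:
U(f) = (f + 1/(6 + f))/(2*(f - 3*f²)) (U(f) = ((1/(6 + f) + f)/(f - 3*f²))/2 = ((f + 1/(6 + f))/(f - 3*f²))/2 = (f + 1/(6 + f))/(2*(f - 3*f²)))
U(-3) + 126*81 = (½)*(-1 - 1*(-3)² - 6*(-3))/(-3*(-6 + 3*(-3)² + 17*(-3))) + 126*81 = (½)*(-⅓)*(-1 - 1*9 + 18)/(-6 + 3*9 - 51) + 10206 = (½)*(-⅓)*(-1 - 9 + 18)/(-6 + 27 - 51) + 10206 = (½)*(-⅓)*8/(-30) + 10206 = (½)*(-⅓)*(-1/30)*8 + 10206 = 2/45 + 10206 = 459272/45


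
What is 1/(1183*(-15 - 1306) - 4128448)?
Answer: -1/5691191 ≈ -1.7571e-7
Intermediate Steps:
1/(1183*(-15 - 1306) - 4128448) = 1/(1183*(-1321) - 4128448) = 1/(-1562743 - 4128448) = 1/(-5691191) = -1/5691191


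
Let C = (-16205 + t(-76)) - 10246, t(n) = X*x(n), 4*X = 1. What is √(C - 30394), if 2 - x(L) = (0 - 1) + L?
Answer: I*√227301/2 ≈ 238.38*I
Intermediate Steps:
X = ¼ (X = (¼)*1 = ¼ ≈ 0.25000)
x(L) = 3 - L (x(L) = 2 - ((0 - 1) + L) = 2 - (-1 + L) = 2 + (1 - L) = 3 - L)
t(n) = ¾ - n/4 (t(n) = (3 - n)/4 = ¾ - n/4)
C = -105725/4 (C = (-16205 + (¾ - ¼*(-76))) - 10246 = (-16205 + (¾ + 19)) - 10246 = (-16205 + 79/4) - 10246 = -64741/4 - 10246 = -105725/4 ≈ -26431.)
√(C - 30394) = √(-105725/4 - 30394) = √(-227301/4) = I*√227301/2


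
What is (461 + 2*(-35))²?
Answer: 152881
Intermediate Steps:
(461 + 2*(-35))² = (461 - 70)² = 391² = 152881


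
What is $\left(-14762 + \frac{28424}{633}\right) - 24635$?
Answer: $- \frac{24909877}{633} \approx -39352.0$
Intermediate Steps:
$\left(-14762 + \frac{28424}{633}\right) - 24635 = - \frac{9315922}{633} - 24635 = - \frac{24909877}{633}$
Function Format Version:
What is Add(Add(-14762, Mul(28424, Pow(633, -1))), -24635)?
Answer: Rational(-24909877, 633) ≈ -39352.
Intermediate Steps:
Add(Add(-14762, Mul(28424, Pow(633, -1))), -24635) = Add(Add(-14762, Mul(28424, Rational(1, 633))), -24635) = Add(Add(-14762, Rational(28424, 633)), -24635) = Add(Rational(-9315922, 633), -24635) = Rational(-24909877, 633)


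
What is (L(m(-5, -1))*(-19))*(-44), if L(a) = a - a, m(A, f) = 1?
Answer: 0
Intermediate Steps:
L(a) = 0
(L(m(-5, -1))*(-19))*(-44) = (0*(-19))*(-44) = 0*(-44) = 0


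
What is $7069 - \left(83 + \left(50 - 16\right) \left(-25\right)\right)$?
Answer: $7836$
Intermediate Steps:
$7069 - \left(83 + \left(50 - 16\right) \left(-25\right)\right) = 7069 - \left(83 + 34 \left(-25\right)\right) = 7069 - \left(83 - 850\right) = 7069 - -767 = 7069 + 767 = 7836$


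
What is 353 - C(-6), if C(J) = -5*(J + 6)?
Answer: 353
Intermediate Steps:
C(J) = -30 - 5*J (C(J) = -5*(6 + J) = -30 - 5*J)
353 - C(-6) = 353 - (-30 - 5*(-6)) = 353 - (-30 + 30) = 353 - 1*0 = 353 + 0 = 353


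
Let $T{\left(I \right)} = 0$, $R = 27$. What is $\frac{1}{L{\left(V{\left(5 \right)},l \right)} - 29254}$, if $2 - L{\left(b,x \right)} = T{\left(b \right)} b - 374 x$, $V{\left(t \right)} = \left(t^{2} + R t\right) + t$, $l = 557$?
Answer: $\frac{1}{179066} \approx 5.5845 \cdot 10^{-6}$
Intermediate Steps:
$V{\left(t \right)} = t^{2} + 28 t$ ($V{\left(t \right)} = \left(t^{2} + 27 t\right) + t = t^{2} + 28 t$)
$L{\left(b,x \right)} = 2 + 374 x$ ($L{\left(b,x \right)} = 2 - \left(0 b - 374 x\right) = 2 - \left(0 - 374 x\right) = 2 - - 374 x = 2 + 374 x$)
$\frac{1}{L{\left(V{\left(5 \right)},l \right)} - 29254} = \frac{1}{\left(2 + 374 \cdot 557\right) - 29254} = \frac{1}{\left(2 + 208318\right) - 29254} = \frac{1}{208320 - 29254} = \frac{1}{179066}$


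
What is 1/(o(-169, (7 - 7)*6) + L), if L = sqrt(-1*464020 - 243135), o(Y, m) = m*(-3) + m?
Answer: -I*sqrt(707155)/707155 ≈ -0.0011892*I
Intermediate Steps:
o(Y, m) = -2*m (o(Y, m) = -3*m + m = -2*m)
L = I*sqrt(707155) (L = sqrt(-464020 - 243135) = sqrt(-707155) = I*sqrt(707155) ≈ 840.92*I)
1/(o(-169, (7 - 7)*6) + L) = 1/(-2*(7 - 7)*6 + I*sqrt(707155)) = 1/(-0*6 + I*sqrt(707155)) = 1/(-2*0 + I*sqrt(707155)) = 1/(0 + I*sqrt(707155)) = 1/(I*sqrt(707155)) = -I*sqrt(707155)/707155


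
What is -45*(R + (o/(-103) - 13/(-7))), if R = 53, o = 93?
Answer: -1750545/721 ≈ -2427.9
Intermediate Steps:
-45*(R + (o/(-103) - 13/(-7))) = -45*(53 + (93/(-103) - 13/(-7))) = -45*(53 + (93*(-1/103) - 13*(-⅐))) = -45*(53 + (-93/103 + 13/7)) = -45*(53 + 688/721) = -45*38901/721 = -1750545/721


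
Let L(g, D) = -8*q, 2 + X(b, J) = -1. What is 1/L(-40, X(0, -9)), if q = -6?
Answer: 1/48 ≈ 0.020833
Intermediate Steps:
X(b, J) = -3 (X(b, J) = -2 - 1 = -3)
L(g, D) = 48 (L(g, D) = -8*(-6) = 48)
1/L(-40, X(0, -9)) = 1/48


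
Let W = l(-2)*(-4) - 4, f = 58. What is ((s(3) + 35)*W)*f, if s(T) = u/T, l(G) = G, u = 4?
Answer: 25288/3 ≈ 8429.3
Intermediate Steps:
s(T) = 4/T
W = 4 (W = -2*(-4) - 4 = 8 - 4 = 4)
((s(3) + 35)*W)*f = ((4/3 + 35)*4)*58 = ((109/3)*4)*58 = (436/3)*58 = 25288/3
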